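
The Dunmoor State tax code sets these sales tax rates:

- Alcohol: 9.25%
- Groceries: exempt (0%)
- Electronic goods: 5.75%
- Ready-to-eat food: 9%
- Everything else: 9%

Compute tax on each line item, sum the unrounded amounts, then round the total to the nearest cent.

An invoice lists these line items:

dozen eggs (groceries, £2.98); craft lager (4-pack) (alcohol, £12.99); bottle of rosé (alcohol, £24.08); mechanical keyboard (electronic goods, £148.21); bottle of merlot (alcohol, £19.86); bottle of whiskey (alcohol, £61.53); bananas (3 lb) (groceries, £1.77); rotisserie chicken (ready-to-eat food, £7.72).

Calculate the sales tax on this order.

£20.17

Dozen eggs £2.98: groceries → 0% → £0.00
Craft lager (4-pack) £12.99: alcohol → 9.25% → £1.201575
Bottle of rosé £24.08: alcohol → 9.25% → £2.2274
Mechanical keyboard £148.21: electronic goods → 5.75% → £8.522075
Bottle of merlot £19.86: alcohol → 9.25% → £1.83705
Bottle of whiskey £61.53: alcohol → 9.25% → £5.691525
Bananas (3 lb) £1.77: groceries → 0% → £0.00
Rotisserie chicken £7.72: ready-to-eat food → 9% → £0.6948
Unrounded tax sum = £20.174425 → £20.17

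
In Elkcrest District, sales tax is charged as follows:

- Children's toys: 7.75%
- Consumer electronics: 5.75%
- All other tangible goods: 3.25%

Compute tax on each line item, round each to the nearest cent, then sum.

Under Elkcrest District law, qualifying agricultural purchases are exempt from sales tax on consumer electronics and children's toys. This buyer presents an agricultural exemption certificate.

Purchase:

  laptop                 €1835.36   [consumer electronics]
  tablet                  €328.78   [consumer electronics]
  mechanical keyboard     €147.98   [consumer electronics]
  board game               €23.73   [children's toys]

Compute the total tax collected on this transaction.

€0.00

Laptop €1835.36: consumer electronics, buyer-exempt → 0% → €0.00
Tablet €328.78: consumer electronics, buyer-exempt → 0% → €0.00
Mechanical keyboard €147.98: consumer electronics, buyer-exempt → 0% → €0.00
Board game €23.73: children's toys, buyer-exempt → 0% → €0.00
Total tax = €0.00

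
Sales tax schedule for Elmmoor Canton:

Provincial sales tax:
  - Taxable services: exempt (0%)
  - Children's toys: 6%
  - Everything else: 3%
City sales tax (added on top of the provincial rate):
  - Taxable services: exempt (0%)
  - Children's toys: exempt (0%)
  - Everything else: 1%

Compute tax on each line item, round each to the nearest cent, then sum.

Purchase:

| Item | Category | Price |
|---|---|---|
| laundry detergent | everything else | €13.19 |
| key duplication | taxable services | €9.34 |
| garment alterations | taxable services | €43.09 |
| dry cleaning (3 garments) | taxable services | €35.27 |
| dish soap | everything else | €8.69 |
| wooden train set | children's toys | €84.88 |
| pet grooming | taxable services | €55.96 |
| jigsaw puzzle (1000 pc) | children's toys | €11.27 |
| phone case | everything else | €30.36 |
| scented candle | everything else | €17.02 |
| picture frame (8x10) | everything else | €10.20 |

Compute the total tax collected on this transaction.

Laundry detergent €13.19: everything else → 3% + 1% city = 4% → €0.53
Key duplication €9.34: taxable services → 0% + 0% city = 0% → €0.00
Garment alterations €43.09: taxable services → 0% + 0% city = 0% → €0.00
Dry cleaning (3 garments) €35.27: taxable services → 0% + 0% city = 0% → €0.00
Dish soap €8.69: everything else → 3% + 1% city = 4% → €0.35
Wooden train set €84.88: children's toys → 6% + 0% city = 6% → €5.09
Pet grooming €55.96: taxable services → 0% + 0% city = 0% → €0.00
Jigsaw puzzle (1000 pc) €11.27: children's toys → 6% + 0% city = 6% → €0.68
Phone case €30.36: everything else → 3% + 1% city = 4% → €1.21
Scented candle €17.02: everything else → 3% + 1% city = 4% → €0.68
Picture frame (8x10) €10.20: everything else → 3% + 1% city = 4% → €0.41
Total tax = €0.53 + €0.35 + €5.09 + €0.68 + €1.21 + €0.68 + €0.41 = €8.95

€8.95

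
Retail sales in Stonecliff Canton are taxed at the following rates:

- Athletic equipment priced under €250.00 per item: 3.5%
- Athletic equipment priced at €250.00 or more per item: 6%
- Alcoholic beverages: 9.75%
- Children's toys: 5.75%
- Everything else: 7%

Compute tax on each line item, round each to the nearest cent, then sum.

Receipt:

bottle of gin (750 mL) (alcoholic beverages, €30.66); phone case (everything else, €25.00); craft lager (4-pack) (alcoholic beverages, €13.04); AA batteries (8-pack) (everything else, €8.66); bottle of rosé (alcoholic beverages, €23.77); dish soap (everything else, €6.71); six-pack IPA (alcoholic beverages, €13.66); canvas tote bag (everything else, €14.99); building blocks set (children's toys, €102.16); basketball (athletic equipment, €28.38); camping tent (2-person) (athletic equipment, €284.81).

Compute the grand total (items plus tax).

Bottle of gin (750 mL) €30.66: alcoholic beverages → 9.75% → €2.99
Phone case €25.00: everything else → 7% → €1.75
Craft lager (4-pack) €13.04: alcoholic beverages → 9.75% → €1.27
AA batteries (8-pack) €8.66: everything else → 7% → €0.61
Bottle of rosé €23.77: alcoholic beverages → 9.75% → €2.32
Dish soap €6.71: everything else → 7% → €0.47
Six-pack IPA €13.66: alcoholic beverages → 9.75% → €1.33
Canvas tote bag €14.99: everything else → 7% → €1.05
Building blocks set €102.16: children's toys → 5.75% → €5.87
Basketball €28.38: athletic equipment, under €250.00 → 3.5% → €0.99
Camping tent (2-person) €284.81: athletic equipment, €250.00 or more → 6% → €17.09
Subtotal = €551.84; tax = €35.74; total due = €587.58

€587.58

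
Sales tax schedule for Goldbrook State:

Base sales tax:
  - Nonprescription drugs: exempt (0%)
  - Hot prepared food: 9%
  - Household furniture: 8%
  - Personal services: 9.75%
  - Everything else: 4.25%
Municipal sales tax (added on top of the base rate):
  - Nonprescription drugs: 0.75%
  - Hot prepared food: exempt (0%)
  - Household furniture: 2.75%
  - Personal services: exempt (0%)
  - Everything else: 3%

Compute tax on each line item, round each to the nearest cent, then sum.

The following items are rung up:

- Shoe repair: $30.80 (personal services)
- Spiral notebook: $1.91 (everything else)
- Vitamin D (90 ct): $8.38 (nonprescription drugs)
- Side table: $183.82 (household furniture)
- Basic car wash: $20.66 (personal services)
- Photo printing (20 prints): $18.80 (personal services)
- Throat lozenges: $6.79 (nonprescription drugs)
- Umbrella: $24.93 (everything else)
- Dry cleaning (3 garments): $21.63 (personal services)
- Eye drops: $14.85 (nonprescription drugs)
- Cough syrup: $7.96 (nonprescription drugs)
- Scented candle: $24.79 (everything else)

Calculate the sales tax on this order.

Shoe repair $30.80: personal services → 9.75% + 0% municipal = 9.75% → $3.00
Spiral notebook $1.91: everything else → 4.25% + 3% municipal = 7.25% → $0.14
Vitamin D (90 ct) $8.38: nonprescription drugs → 0% + 0.75% municipal = 0.75% → $0.06
Side table $183.82: household furniture → 8% + 2.75% municipal = 10.75% → $19.76
Basic car wash $20.66: personal services → 9.75% + 0% municipal = 9.75% → $2.01
Photo printing (20 prints) $18.80: personal services → 9.75% + 0% municipal = 9.75% → $1.83
Throat lozenges $6.79: nonprescription drugs → 0% + 0.75% municipal = 0.75% → $0.05
Umbrella $24.93: everything else → 4.25% + 3% municipal = 7.25% → $1.81
Dry cleaning (3 garments) $21.63: personal services → 9.75% + 0% municipal = 9.75% → $2.11
Eye drops $14.85: nonprescription drugs → 0% + 0.75% municipal = 0.75% → $0.11
Cough syrup $7.96: nonprescription drugs → 0% + 0.75% municipal = 0.75% → $0.06
Scented candle $24.79: everything else → 4.25% + 3% municipal = 7.25% → $1.80
Total tax = $3.00 + $0.14 + $0.06 + $19.76 + $2.01 + $1.83 + $0.05 + $1.81 + $2.11 + $0.11 + $0.06 + $1.80 = $32.74

$32.74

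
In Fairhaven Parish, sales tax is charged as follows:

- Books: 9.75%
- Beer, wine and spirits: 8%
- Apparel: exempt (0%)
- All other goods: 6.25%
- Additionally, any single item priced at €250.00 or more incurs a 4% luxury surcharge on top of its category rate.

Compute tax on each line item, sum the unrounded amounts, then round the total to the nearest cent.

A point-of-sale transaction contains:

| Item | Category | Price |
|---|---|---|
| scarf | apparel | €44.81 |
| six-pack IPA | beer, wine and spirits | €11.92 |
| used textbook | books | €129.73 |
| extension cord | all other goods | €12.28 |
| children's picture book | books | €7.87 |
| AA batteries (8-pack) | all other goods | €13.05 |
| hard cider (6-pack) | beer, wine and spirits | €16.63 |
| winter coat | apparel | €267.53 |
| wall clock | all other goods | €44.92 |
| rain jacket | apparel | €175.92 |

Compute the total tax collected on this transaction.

€30.79

Scarf €44.81: apparel → 0% → €0.00
Six-pack IPA €11.92: beer, wine and spirits → 8% → €0.9536
Used textbook €129.73: books → 9.75% → €12.648675
Extension cord €12.28: all other goods → 6.25% → €0.7675
Children's picture book €7.87: books → 9.75% → €0.767325
AA batteries (8-pack) €13.05: all other goods → 6.25% → €0.815625
Hard cider (6-pack) €16.63: beer, wine and spirits → 8% → €1.3304
Winter coat €267.53: apparel → 0% + 4% surcharge = 4% → €10.7012
Wall clock €44.92: all other goods → 6.25% → €2.8075
Rain jacket €175.92: apparel → 0% → €0.00
Unrounded tax sum = €30.791825 → €30.79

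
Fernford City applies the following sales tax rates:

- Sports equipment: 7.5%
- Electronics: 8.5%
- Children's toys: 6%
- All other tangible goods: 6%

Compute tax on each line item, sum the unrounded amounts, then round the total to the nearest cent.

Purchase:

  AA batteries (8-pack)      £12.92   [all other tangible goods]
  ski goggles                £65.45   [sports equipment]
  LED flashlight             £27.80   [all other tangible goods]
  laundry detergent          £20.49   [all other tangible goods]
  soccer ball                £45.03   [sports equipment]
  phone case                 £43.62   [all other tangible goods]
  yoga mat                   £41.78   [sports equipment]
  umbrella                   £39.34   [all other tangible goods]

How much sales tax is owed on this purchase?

AA batteries (8-pack) £12.92: all other tangible goods → 6% → £0.7752
Ski goggles £65.45: sports equipment → 7.5% → £4.90875
LED flashlight £27.80: all other tangible goods → 6% → £1.668
Laundry detergent £20.49: all other tangible goods → 6% → £1.2294
Soccer ball £45.03: sports equipment → 7.5% → £3.37725
Phone case £43.62: all other tangible goods → 6% → £2.6172
Yoga mat £41.78: sports equipment → 7.5% → £3.1335
Umbrella £39.34: all other tangible goods → 6% → £2.3604
Unrounded tax sum = £20.0697 → £20.07

£20.07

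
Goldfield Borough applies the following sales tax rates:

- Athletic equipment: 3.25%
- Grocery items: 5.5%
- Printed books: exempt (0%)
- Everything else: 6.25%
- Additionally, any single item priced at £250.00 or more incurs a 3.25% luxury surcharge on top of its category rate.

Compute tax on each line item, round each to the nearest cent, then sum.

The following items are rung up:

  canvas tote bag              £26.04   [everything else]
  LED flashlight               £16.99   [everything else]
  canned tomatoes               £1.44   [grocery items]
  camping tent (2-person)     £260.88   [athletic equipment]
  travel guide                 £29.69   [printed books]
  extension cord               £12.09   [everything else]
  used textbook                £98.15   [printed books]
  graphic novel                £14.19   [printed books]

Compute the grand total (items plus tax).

£479.96

Canvas tote bag £26.04: everything else → 6.25% → £1.63
LED flashlight £16.99: everything else → 6.25% → £1.06
Canned tomatoes £1.44: grocery items → 5.5% → £0.08
Camping tent (2-person) £260.88: athletic equipment → 3.25% + 3.25% surcharge = 6.5% → £16.96
Travel guide £29.69: printed books → 0% → £0.00
Extension cord £12.09: everything else → 6.25% → £0.76
Used textbook £98.15: printed books → 0% → £0.00
Graphic novel £14.19: printed books → 0% → £0.00
Subtotal = £459.47; tax = £20.49; total due = £479.96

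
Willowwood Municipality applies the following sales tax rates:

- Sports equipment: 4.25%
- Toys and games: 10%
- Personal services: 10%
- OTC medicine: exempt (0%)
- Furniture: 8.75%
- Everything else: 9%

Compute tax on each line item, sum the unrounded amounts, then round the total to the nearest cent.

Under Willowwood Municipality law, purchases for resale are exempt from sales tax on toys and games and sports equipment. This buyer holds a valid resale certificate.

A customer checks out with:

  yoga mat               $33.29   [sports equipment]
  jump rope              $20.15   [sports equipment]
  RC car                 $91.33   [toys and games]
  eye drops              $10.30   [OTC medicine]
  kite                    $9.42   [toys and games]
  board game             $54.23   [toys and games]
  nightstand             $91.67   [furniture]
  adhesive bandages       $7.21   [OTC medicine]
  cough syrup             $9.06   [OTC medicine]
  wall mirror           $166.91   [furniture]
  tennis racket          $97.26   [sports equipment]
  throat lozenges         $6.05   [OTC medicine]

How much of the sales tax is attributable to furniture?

$22.63

Nightstand $91.67: furniture → 8.75% → $8.021125
Wall mirror $166.91: furniture → 8.75% → $14.604625
Tax on furniture: unrounded sum = $22.62575 → $22.63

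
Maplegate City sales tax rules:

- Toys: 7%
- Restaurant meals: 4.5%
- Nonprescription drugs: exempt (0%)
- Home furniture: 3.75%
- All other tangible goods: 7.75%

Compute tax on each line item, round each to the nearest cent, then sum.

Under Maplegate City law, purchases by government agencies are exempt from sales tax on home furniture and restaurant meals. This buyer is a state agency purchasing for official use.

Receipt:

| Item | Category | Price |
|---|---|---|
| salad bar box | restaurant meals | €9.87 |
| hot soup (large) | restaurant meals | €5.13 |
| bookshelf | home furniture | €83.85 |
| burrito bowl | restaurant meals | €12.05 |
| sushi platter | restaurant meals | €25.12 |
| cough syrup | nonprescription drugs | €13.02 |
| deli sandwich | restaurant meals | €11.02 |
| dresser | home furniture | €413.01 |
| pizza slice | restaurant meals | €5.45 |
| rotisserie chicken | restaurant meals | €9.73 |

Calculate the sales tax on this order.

Salad bar box €9.87: restaurant meals, buyer-exempt → 0% → €0.00
Hot soup (large) €5.13: restaurant meals, buyer-exempt → 0% → €0.00
Bookshelf €83.85: home furniture, buyer-exempt → 0% → €0.00
Burrito bowl €12.05: restaurant meals, buyer-exempt → 0% → €0.00
Sushi platter €25.12: restaurant meals, buyer-exempt → 0% → €0.00
Cough syrup €13.02: nonprescription drugs → 0% → €0.00
Deli sandwich €11.02: restaurant meals, buyer-exempt → 0% → €0.00
Dresser €413.01: home furniture, buyer-exempt → 0% → €0.00
Pizza slice €5.45: restaurant meals, buyer-exempt → 0% → €0.00
Rotisserie chicken €9.73: restaurant meals, buyer-exempt → 0% → €0.00
Total tax = €0.00

€0.00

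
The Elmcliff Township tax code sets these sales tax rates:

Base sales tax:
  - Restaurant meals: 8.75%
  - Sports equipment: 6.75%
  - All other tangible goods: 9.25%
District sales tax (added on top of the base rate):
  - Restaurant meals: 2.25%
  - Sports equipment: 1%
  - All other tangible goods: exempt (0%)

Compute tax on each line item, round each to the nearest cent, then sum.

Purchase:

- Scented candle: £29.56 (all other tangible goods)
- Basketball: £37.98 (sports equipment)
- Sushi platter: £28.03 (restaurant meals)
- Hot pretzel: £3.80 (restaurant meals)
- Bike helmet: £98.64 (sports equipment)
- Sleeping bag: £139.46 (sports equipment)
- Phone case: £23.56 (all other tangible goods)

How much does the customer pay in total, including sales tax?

£390.83

Scented candle £29.56: all other tangible goods → 9.25% + 0% district = 9.25% → £2.73
Basketball £37.98: sports equipment → 6.75% + 1% district = 7.75% → £2.94
Sushi platter £28.03: restaurant meals → 8.75% + 2.25% district = 11% → £3.08
Hot pretzel £3.80: restaurant meals → 8.75% + 2.25% district = 11% → £0.42
Bike helmet £98.64: sports equipment → 6.75% + 1% district = 7.75% → £7.64
Sleeping bag £139.46: sports equipment → 6.75% + 1% district = 7.75% → £10.81
Phone case £23.56: all other tangible goods → 9.25% + 0% district = 9.25% → £2.18
Subtotal = £361.03; tax = £29.80; total due = £390.83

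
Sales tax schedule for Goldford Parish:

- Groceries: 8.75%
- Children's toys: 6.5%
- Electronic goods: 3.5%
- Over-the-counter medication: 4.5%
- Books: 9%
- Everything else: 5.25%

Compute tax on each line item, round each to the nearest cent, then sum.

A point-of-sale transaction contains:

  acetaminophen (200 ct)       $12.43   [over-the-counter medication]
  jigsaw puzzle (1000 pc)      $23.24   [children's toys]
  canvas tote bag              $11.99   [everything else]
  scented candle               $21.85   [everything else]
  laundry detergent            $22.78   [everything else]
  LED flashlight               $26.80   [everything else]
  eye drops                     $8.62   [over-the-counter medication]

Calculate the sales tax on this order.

Acetaminophen (200 ct) $12.43: over-the-counter medication → 4.5% → $0.56
Jigsaw puzzle (1000 pc) $23.24: children's toys → 6.5% → $1.51
Canvas tote bag $11.99: everything else → 5.25% → $0.63
Scented candle $21.85: everything else → 5.25% → $1.15
Laundry detergent $22.78: everything else → 5.25% → $1.20
LED flashlight $26.80: everything else → 5.25% → $1.41
Eye drops $8.62: over-the-counter medication → 4.5% → $0.39
Total tax = $0.56 + $1.51 + $0.63 + $1.15 + $1.20 + $1.41 + $0.39 = $6.85

$6.85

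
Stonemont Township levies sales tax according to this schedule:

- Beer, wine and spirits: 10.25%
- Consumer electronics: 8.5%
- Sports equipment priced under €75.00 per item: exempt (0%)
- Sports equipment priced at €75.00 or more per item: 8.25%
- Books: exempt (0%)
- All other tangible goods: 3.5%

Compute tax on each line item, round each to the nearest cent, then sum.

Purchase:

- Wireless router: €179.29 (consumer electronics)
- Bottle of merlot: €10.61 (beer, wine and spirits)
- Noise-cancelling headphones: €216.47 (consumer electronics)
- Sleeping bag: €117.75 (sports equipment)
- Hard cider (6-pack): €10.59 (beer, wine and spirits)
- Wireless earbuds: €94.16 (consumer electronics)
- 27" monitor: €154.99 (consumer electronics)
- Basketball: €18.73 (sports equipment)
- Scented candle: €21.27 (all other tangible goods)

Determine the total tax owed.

€67.44

Wireless router €179.29: consumer electronics → 8.5% → €15.24
Bottle of merlot €10.61: beer, wine and spirits → 10.25% → €1.09
Noise-cancelling headphones €216.47: consumer electronics → 8.5% → €18.40
Sleeping bag €117.75: sports equipment, €75.00 or more → 8.25% → €9.71
Hard cider (6-pack) €10.59: beer, wine and spirits → 10.25% → €1.09
Wireless earbuds €94.16: consumer electronics → 8.5% → €8.00
27" monitor €154.99: consumer electronics → 8.5% → €13.17
Basketball €18.73: sports equipment, under €75.00 → 0% → €0.00
Scented candle €21.27: all other tangible goods → 3.5% → €0.74
Total tax = €15.24 + €1.09 + €18.40 + €9.71 + €1.09 + €8.00 + €13.17 + €0.74 = €67.44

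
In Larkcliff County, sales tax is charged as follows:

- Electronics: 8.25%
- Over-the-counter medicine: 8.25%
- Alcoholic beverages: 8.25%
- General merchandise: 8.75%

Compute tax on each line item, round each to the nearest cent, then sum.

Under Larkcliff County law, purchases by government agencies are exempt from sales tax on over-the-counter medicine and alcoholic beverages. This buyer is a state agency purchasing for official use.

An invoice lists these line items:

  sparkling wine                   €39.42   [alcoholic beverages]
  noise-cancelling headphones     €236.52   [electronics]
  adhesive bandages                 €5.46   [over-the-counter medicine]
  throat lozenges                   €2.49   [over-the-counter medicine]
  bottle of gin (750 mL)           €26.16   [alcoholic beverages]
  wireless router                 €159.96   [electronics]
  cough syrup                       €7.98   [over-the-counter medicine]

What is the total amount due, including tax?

€510.70

Sparkling wine €39.42: alcoholic beverages, buyer-exempt → 0% → €0.00
Noise-cancelling headphones €236.52: electronics → 8.25% → €19.51
Adhesive bandages €5.46: over-the-counter medicine, buyer-exempt → 0% → €0.00
Throat lozenges €2.49: over-the-counter medicine, buyer-exempt → 0% → €0.00
Bottle of gin (750 mL) €26.16: alcoholic beverages, buyer-exempt → 0% → €0.00
Wireless router €159.96: electronics → 8.25% → €13.20
Cough syrup €7.98: over-the-counter medicine, buyer-exempt → 0% → €0.00
Subtotal = €477.99; tax = €32.71; total due = €510.70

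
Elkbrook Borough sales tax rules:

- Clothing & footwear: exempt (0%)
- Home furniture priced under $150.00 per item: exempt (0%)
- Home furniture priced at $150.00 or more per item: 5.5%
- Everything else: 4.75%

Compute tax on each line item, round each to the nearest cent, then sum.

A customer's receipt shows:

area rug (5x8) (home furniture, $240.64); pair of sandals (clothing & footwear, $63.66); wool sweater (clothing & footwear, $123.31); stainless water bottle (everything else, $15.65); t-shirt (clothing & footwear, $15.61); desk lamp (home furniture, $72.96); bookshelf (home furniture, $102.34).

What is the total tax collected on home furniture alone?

Area rug (5x8) $240.64: home furniture, $150.00 or more → 5.5% → $13.24
Desk lamp $72.96: home furniture, under $150.00 → 0% → $0.00
Bookshelf $102.34: home furniture, under $150.00 → 0% → $0.00
Tax on home furniture = $13.24 + $0.00 + $0.00 = $13.24

$13.24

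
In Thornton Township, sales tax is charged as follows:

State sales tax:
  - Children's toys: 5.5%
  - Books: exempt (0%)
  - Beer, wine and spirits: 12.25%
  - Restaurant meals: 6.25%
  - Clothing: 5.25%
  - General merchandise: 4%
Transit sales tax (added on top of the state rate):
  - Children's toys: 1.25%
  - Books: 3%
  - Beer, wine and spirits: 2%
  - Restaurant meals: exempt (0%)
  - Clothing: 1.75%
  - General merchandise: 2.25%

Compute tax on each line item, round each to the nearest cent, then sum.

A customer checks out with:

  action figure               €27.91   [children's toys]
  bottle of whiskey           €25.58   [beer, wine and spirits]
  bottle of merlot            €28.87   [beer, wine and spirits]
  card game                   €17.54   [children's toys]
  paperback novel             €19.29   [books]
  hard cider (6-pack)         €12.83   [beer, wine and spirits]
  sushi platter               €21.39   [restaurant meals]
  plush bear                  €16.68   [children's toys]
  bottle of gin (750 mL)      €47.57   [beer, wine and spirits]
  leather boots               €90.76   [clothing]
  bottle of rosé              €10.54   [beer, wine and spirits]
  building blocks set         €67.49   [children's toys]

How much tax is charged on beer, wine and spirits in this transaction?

Bottle of whiskey €25.58: beer, wine and spirits → 12.25% + 2% transit = 14.25% → €3.65
Bottle of merlot €28.87: beer, wine and spirits → 12.25% + 2% transit = 14.25% → €4.11
Hard cider (6-pack) €12.83: beer, wine and spirits → 12.25% + 2% transit = 14.25% → €1.83
Bottle of gin (750 mL) €47.57: beer, wine and spirits → 12.25% + 2% transit = 14.25% → €6.78
Bottle of rosé €10.54: beer, wine and spirits → 12.25% + 2% transit = 14.25% → €1.50
Tax on beer, wine and spirits = €3.65 + €4.11 + €1.83 + €6.78 + €1.50 = €17.87

€17.87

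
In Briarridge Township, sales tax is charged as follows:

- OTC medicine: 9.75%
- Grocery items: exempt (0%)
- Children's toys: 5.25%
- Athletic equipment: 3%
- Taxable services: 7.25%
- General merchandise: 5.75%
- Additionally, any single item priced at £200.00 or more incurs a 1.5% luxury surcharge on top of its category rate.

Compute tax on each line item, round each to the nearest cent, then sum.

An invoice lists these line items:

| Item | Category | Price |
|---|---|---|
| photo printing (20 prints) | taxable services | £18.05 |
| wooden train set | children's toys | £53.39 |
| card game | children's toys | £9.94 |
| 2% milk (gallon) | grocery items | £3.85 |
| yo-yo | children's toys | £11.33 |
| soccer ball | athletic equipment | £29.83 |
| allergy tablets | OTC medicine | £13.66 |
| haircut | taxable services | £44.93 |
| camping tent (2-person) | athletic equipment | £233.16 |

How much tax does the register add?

Photo printing (20 prints) £18.05: taxable services → 7.25% → £1.31
Wooden train set £53.39: children's toys → 5.25% → £2.80
Card game £9.94: children's toys → 5.25% → £0.52
2% milk (gallon) £3.85: grocery items → 0% → £0.00
Yo-yo £11.33: children's toys → 5.25% → £0.59
Soccer ball £29.83: athletic equipment → 3% → £0.89
Allergy tablets £13.66: OTC medicine → 9.75% → £1.33
Haircut £44.93: taxable services → 7.25% → £3.26
Camping tent (2-person) £233.16: athletic equipment → 3% + 1.5% surcharge = 4.5% → £10.49
Total tax = £1.31 + £2.80 + £0.52 + £0.59 + £0.89 + £1.33 + £3.26 + £10.49 = £21.19

£21.19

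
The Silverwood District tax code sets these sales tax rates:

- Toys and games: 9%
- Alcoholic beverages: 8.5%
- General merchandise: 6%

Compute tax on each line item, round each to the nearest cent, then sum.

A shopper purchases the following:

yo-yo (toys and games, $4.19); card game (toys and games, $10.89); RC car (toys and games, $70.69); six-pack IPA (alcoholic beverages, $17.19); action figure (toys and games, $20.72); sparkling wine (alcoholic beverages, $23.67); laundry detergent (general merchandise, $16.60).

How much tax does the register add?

$14.05

Yo-yo $4.19: toys and games → 9% → $0.38
Card game $10.89: toys and games → 9% → $0.98
RC car $70.69: toys and games → 9% → $6.36
Six-pack IPA $17.19: alcoholic beverages → 8.5% → $1.46
Action figure $20.72: toys and games → 9% → $1.86
Sparkling wine $23.67: alcoholic beverages → 8.5% → $2.01
Laundry detergent $16.60: general merchandise → 6% → $1.00
Total tax = $0.38 + $0.98 + $6.36 + $1.46 + $1.86 + $2.01 + $1.00 = $14.05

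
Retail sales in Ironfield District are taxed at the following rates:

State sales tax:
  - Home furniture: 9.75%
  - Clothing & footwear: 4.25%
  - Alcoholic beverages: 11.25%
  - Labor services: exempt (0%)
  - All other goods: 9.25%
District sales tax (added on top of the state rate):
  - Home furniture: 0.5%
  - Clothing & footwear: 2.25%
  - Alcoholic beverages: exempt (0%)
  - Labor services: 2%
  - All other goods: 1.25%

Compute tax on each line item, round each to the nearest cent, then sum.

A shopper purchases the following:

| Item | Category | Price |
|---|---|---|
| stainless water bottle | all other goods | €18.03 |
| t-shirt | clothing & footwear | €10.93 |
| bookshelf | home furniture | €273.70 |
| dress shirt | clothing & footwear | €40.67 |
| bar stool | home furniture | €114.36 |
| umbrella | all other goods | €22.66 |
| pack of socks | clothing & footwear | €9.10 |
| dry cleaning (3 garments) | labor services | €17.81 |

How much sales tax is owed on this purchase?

€48.34

Stainless water bottle €18.03: all other goods → 9.25% + 1.25% district = 10.5% → €1.89
T-shirt €10.93: clothing & footwear → 4.25% + 2.25% district = 6.5% → €0.71
Bookshelf €273.70: home furniture → 9.75% + 0.5% district = 10.25% → €28.05
Dress shirt €40.67: clothing & footwear → 4.25% + 2.25% district = 6.5% → €2.64
Bar stool €114.36: home furniture → 9.75% + 0.5% district = 10.25% → €11.72
Umbrella €22.66: all other goods → 9.25% + 1.25% district = 10.5% → €2.38
Pack of socks €9.10: clothing & footwear → 4.25% + 2.25% district = 6.5% → €0.59
Dry cleaning (3 garments) €17.81: labor services → 0% + 2% district = 2% → €0.36
Total tax = €1.89 + €0.71 + €28.05 + €2.64 + €11.72 + €2.38 + €0.59 + €0.36 = €48.34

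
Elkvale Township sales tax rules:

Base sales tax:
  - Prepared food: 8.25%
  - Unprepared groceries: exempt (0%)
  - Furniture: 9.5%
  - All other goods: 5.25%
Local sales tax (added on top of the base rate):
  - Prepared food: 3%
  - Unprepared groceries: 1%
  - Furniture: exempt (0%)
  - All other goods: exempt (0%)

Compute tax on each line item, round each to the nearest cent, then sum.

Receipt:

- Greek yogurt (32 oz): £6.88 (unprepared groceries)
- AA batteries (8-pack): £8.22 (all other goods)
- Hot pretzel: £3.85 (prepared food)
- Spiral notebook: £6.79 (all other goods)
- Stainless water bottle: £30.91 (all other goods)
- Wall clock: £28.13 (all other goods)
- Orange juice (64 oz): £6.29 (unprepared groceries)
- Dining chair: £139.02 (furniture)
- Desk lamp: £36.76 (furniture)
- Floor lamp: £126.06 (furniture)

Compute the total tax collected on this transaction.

£33.13

Greek yogurt (32 oz) £6.88: unprepared groceries → 0% + 1% local = 1% → £0.07
AA batteries (8-pack) £8.22: all other goods → 5.25% + 0% local = 5.25% → £0.43
Hot pretzel £3.85: prepared food → 8.25% + 3% local = 11.25% → £0.43
Spiral notebook £6.79: all other goods → 5.25% + 0% local = 5.25% → £0.36
Stainless water bottle £30.91: all other goods → 5.25% + 0% local = 5.25% → £1.62
Wall clock £28.13: all other goods → 5.25% + 0% local = 5.25% → £1.48
Orange juice (64 oz) £6.29: unprepared groceries → 0% + 1% local = 1% → £0.06
Dining chair £139.02: furniture → 9.5% + 0% local = 9.5% → £13.21
Desk lamp £36.76: furniture → 9.5% + 0% local = 9.5% → £3.49
Floor lamp £126.06: furniture → 9.5% + 0% local = 9.5% → £11.98
Total tax = £0.07 + £0.43 + £0.43 + £0.36 + £1.62 + £1.48 + £0.06 + £13.21 + £3.49 + £11.98 = £33.13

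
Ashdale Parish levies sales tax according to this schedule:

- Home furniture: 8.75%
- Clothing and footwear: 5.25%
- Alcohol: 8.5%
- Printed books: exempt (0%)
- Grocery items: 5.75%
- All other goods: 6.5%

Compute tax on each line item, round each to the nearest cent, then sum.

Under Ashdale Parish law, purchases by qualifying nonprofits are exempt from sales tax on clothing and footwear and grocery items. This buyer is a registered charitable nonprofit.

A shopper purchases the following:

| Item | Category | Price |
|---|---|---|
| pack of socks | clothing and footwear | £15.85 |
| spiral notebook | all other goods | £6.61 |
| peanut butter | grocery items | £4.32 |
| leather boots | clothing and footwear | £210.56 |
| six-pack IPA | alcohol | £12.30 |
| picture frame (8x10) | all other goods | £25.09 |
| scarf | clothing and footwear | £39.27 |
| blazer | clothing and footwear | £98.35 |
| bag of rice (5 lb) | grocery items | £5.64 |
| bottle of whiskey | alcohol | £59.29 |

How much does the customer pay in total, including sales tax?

Pack of socks £15.85: clothing and footwear, buyer-exempt → 0% → £0.00
Spiral notebook £6.61: all other goods → 6.5% → £0.43
Peanut butter £4.32: grocery items, buyer-exempt → 0% → £0.00
Leather boots £210.56: clothing and footwear, buyer-exempt → 0% → £0.00
Six-pack IPA £12.30: alcohol → 8.5% → £1.05
Picture frame (8x10) £25.09: all other goods → 6.5% → £1.63
Scarf £39.27: clothing and footwear, buyer-exempt → 0% → £0.00
Blazer £98.35: clothing and footwear, buyer-exempt → 0% → £0.00
Bag of rice (5 lb) £5.64: grocery items, buyer-exempt → 0% → £0.00
Bottle of whiskey £59.29: alcohol → 8.5% → £5.04
Subtotal = £477.28; tax = £8.15; total due = £485.43

£485.43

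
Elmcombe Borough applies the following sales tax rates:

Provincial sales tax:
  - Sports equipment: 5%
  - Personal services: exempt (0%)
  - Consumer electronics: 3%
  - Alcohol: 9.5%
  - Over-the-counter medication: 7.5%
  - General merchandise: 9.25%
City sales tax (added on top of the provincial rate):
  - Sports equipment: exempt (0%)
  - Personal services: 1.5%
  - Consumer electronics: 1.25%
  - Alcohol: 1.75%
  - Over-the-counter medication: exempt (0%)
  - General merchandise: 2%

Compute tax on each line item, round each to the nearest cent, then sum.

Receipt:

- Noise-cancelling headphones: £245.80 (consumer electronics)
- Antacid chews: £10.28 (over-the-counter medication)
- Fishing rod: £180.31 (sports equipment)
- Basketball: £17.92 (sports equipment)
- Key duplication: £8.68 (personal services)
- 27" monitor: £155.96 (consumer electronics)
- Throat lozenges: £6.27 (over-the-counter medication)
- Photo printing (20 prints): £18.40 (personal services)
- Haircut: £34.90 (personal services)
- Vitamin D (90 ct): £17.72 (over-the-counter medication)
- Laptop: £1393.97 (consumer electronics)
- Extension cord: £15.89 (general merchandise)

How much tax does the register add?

£91.53

Noise-cancelling headphones £245.80: consumer electronics → 3% + 1.25% city = 4.25% → £10.45
Antacid chews £10.28: over-the-counter medication → 7.5% + 0% city = 7.5% → £0.77
Fishing rod £180.31: sports equipment → 5% + 0% city = 5% → £9.02
Basketball £17.92: sports equipment → 5% + 0% city = 5% → £0.90
Key duplication £8.68: personal services → 0% + 1.5% city = 1.5% → £0.13
27" monitor £155.96: consumer electronics → 3% + 1.25% city = 4.25% → £6.63
Throat lozenges £6.27: over-the-counter medication → 7.5% + 0% city = 7.5% → £0.47
Photo printing (20 prints) £18.40: personal services → 0% + 1.5% city = 1.5% → £0.28
Haircut £34.90: personal services → 0% + 1.5% city = 1.5% → £0.52
Vitamin D (90 ct) £17.72: over-the-counter medication → 7.5% + 0% city = 7.5% → £1.33
Laptop £1393.97: consumer electronics → 3% + 1.25% city = 4.25% → £59.24
Extension cord £15.89: general merchandise → 9.25% + 2% city = 11.25% → £1.79
Total tax = £10.45 + £0.77 + £9.02 + £0.90 + £0.13 + £6.63 + £0.47 + £0.28 + £0.52 + £1.33 + £59.24 + £1.79 = £91.53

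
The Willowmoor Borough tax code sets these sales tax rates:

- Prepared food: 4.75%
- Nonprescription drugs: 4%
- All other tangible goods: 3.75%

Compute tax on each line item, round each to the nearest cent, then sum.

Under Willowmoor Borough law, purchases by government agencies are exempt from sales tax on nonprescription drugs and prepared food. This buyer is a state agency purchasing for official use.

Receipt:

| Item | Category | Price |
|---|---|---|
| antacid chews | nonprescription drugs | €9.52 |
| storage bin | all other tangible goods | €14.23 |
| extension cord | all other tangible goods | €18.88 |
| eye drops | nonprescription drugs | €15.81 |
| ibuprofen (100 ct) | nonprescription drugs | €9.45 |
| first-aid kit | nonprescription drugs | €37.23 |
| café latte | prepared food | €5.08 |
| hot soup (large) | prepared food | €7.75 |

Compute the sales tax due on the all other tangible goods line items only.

€1.24

Storage bin €14.23: all other tangible goods → 3.75% → €0.53
Extension cord €18.88: all other tangible goods → 3.75% → €0.71
Tax on all other tangible goods = €0.53 + €0.71 = €1.24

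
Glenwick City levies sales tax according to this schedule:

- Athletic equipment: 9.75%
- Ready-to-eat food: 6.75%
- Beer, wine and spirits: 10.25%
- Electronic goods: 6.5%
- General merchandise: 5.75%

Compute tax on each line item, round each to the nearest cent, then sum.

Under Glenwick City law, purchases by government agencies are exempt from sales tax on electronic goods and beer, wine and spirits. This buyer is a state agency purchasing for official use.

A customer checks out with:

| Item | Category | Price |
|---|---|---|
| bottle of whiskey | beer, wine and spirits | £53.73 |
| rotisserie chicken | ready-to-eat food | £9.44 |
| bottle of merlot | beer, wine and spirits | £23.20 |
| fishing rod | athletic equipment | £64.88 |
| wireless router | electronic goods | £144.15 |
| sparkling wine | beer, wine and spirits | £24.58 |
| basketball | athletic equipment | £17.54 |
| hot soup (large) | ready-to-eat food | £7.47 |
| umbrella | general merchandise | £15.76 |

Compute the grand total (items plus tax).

Bottle of whiskey £53.73: beer, wine and spirits, buyer-exempt → 0% → £0.00
Rotisserie chicken £9.44: ready-to-eat food → 6.75% → £0.64
Bottle of merlot £23.20: beer, wine and spirits, buyer-exempt → 0% → £0.00
Fishing rod £64.88: athletic equipment → 9.75% → £6.33
Wireless router £144.15: electronic goods, buyer-exempt → 0% → £0.00
Sparkling wine £24.58: beer, wine and spirits, buyer-exempt → 0% → £0.00
Basketball £17.54: athletic equipment → 9.75% → £1.71
Hot soup (large) £7.47: ready-to-eat food → 6.75% → £0.50
Umbrella £15.76: general merchandise → 5.75% → £0.91
Subtotal = £360.75; tax = £10.09; total due = £370.84

£370.84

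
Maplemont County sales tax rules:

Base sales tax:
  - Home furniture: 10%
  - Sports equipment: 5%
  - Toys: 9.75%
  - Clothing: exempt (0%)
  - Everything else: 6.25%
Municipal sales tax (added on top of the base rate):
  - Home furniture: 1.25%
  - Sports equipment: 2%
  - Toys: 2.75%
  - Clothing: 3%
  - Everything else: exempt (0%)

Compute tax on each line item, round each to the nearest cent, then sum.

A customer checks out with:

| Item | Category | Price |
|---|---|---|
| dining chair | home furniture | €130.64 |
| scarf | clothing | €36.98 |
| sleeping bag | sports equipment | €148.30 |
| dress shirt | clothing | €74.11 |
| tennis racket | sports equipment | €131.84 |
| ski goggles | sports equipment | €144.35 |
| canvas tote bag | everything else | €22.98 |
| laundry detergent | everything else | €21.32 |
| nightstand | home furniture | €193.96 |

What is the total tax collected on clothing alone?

€3.33

Scarf €36.98: clothing → 0% + 3% municipal = 3% → €1.11
Dress shirt €74.11: clothing → 0% + 3% municipal = 3% → €2.22
Tax on clothing = €1.11 + €2.22 = €3.33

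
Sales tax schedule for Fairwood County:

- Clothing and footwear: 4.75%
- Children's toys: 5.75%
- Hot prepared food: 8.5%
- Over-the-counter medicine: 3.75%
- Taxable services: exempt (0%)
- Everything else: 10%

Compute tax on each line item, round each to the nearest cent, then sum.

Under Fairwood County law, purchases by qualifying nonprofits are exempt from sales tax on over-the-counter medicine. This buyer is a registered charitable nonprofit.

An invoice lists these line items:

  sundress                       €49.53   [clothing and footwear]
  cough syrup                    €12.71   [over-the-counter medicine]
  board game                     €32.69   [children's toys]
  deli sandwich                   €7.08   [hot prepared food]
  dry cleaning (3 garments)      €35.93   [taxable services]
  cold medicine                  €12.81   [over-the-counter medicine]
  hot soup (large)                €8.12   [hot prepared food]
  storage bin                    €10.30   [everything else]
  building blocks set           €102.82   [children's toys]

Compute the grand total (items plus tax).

€284.45

Sundress €49.53: clothing and footwear → 4.75% → €2.35
Cough syrup €12.71: over-the-counter medicine, buyer-exempt → 0% → €0.00
Board game €32.69: children's toys → 5.75% → €1.88
Deli sandwich €7.08: hot prepared food → 8.5% → €0.60
Dry cleaning (3 garments) €35.93: taxable services → 0% → €0.00
Cold medicine €12.81: over-the-counter medicine, buyer-exempt → 0% → €0.00
Hot soup (large) €8.12: hot prepared food → 8.5% → €0.69
Storage bin €10.30: everything else → 10% → €1.03
Building blocks set €102.82: children's toys → 5.75% → €5.91
Subtotal = €271.99; tax = €12.46; total due = €284.45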